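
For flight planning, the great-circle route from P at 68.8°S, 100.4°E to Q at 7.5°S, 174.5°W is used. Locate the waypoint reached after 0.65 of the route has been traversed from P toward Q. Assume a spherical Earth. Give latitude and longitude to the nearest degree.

≈ 34°S, 173°E

Write both endpoints as unit vectors p₁, p₂ with components (cos φ cos λ, cos φ sin λ, sin φ).
The central angle between the endpoints is δ = arccos(p₁·p₂) ≈ 1.418 rad (81.2°).
Interpolate at f = 0.65 with slerp weights a = sin((1−f)δ)/sin δ ≈ 0.482, b = sin(fδ)/sin δ ≈ 0.806.
p = a·p₁ + b·p₂ ≈ (-0.827, 0.095, -0.554); φ = arcsin(p_z) ≈ -33.67°, λ = atan2(p_y, p_x) ≈ 173.46°.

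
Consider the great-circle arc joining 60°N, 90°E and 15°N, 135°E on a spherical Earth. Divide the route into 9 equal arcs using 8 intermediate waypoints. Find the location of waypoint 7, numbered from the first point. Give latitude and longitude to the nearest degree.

≈ 26°N, 129°E

Convert each endpoint to a unit vector on the sphere (x = cos φ cos λ, y = cos φ sin λ, z = sin φ).
The central angle between the endpoints is δ = arccos(p₁·p₂) ≈ 0.970 rad (55.6°).
Interpolate at f = 7/9 with slerp weights a = sin((1−f)δ)/sin δ ≈ 0.259, b = sin(fδ)/sin δ ≈ 0.830.
p = a·p₁ + b·p₂ ≈ (-0.567, 0.697, 0.439); φ = arcsin(p_z) ≈ 26.07°, λ = atan2(p_y, p_x) ≈ 129.14°.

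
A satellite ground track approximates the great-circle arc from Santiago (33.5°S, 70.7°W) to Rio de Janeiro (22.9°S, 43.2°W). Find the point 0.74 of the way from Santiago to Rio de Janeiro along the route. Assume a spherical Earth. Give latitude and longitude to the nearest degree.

≈ 26°S, 50°W

Convert each endpoint to a unit vector on the sphere (x = cos φ cos λ, y = cos φ sin λ, z = sin φ).
The central angle between the endpoints is δ = arccos(p₁·p₂) ≈ 0.460 rad (26.3°).
Interpolate at f = 0.74 with slerp weights a = sin((1−f)δ)/sin δ ≈ 0.269, b = sin(fδ)/sin δ ≈ 0.752.
p = a·p₁ + b·p₂ ≈ (0.579, -0.686, -0.441); φ = arcsin(p_z) ≈ -26.17°, λ = atan2(p_y, p_x) ≈ -49.82°.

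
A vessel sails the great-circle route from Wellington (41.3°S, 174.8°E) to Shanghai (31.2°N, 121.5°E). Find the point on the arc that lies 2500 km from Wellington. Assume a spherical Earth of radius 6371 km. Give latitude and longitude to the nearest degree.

≈ 24°S, 158°E

Convert each endpoint to a unit vector on the sphere (x = cos φ cos λ, y = cos φ sin λ, z = sin φ).
The central angle between the endpoints is δ = arccos(p₁·p₂) ≈ 1.529 rad (87.6°). The total great-circle distance is δ·R ≈ 1.529 × 6371 ≈ 9739 km, so the target fraction is f = 2500/9739 ≈ 0.257.
Interpolate at f ≈ 0.257 with slerp weights a = sin((1−f)δ)/sin δ ≈ 0.908, b = sin(fδ)/sin δ ≈ 0.383.
p = a·p₁ + b·p₂ ≈ (-0.850, 0.341, -0.401); φ = arcsin(p_z) ≈ -23.64°, λ = atan2(p_y, p_x) ≈ 158.15°.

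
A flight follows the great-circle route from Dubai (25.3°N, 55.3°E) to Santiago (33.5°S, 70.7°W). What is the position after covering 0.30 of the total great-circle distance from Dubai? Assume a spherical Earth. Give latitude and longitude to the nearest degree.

≈ 6°N, 19°E

Write both endpoints as unit vectors p₁, p₂ with components (cos φ cos λ, cos φ sin λ, sin φ).
The central angle between the endpoints is δ = arccos(p₁·p₂) ≈ 2.317 rad (132.8°).
Interpolate at f = 0.30 with slerp weights a = sin((1−f)δ)/sin δ ≈ 1.360, b = sin(fδ)/sin δ ≈ 0.872.
p = a·p₁ + b·p₂ ≈ (0.941, 0.324, 0.100); φ = arcsin(p_z) ≈ 5.73°, λ = atan2(p_y, p_x) ≈ 19.03°.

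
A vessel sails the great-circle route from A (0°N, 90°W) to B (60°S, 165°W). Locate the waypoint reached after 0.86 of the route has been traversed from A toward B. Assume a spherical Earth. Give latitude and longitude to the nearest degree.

The haversine formula gives a central angle δ ≈ 1.441 rad (82.6°) between the endpoints.
Interpolate at f = 0.86 with slerp weights a = sin((1−f)δ)/sin δ ≈ 0.202, b = sin(fδ)/sin δ ≈ 0.954.
p = a·p₁ + b·p₂ ≈ (-0.461, -0.325, -0.826); φ = arcsin(p_z) ≈ -55.67°, λ = atan2(p_y, p_x) ≈ -144.75°.

≈ (56°S, 145°W)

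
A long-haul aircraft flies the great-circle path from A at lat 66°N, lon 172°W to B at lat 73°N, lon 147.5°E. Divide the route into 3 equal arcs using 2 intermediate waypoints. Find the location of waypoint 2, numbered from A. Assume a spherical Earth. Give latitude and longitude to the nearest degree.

Write both endpoints as unit vectors p₁, p₂ with components (cos φ cos λ, cos φ sin λ, sin φ).
The central angle between the endpoints is δ = arccos(p₁·p₂) ≈ 0.269 rad (15.4°).
Interpolate at f = 2/3 with slerp weights a = sin((1−f)δ)/sin δ ≈ 0.337, b = sin(fδ)/sin δ ≈ 0.671.
p = a·p₁ + b·p₂ ≈ (-0.301, 0.086, 0.950); φ = arcsin(p_z) ≈ 71.74°, λ = atan2(p_y, p_x) ≈ 164.00°.

≈ lat 72°N, lon 164°E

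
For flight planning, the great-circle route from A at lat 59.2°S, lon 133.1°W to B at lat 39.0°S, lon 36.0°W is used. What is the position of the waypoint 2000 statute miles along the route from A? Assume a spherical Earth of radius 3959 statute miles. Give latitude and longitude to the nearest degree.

≈ lat 60°S, lon 74°W

Convert each endpoint to a unit vector on the sphere (x = cos φ cos λ, y = cos φ sin λ, z = sin φ).
The central angle between the endpoints is δ = arccos(p₁·p₂) ≈ 1.057 rad (60.6°). The total great-circle distance is δ·R ≈ 1.057 × 3959 ≈ 4185 mi, so the target fraction is f = 2000/4185 ≈ 0.478.
Interpolate at f ≈ 0.478 with slerp weights a = sin((1−f)δ)/sin δ ≈ 0.602, b = sin(fδ)/sin δ ≈ 0.556.
p = a·p₁ + b·p₂ ≈ (0.139, -0.479, -0.867); φ = arcsin(p_z) ≈ -60.09°, λ = atan2(p_y, p_x) ≈ -73.84°.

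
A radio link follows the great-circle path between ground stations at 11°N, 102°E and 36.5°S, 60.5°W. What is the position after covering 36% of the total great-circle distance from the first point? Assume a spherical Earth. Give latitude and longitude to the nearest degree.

≈ 36°S, 73°E

The haversine formula gives a central angle δ ≈ 2.618 rad (150.0°) between the endpoints.
Interpolate at f = 0.36 with slerp weights a = sin((1−f)δ)/sin δ ≈ 1.989, b = sin(fδ)/sin δ ≈ 1.618.
p = a·p₁ + b·p₂ ≈ (0.235, 0.778, -0.583); φ = arcsin(p_z) ≈ -35.66°, λ = atan2(p_y, p_x) ≈ 73.22°.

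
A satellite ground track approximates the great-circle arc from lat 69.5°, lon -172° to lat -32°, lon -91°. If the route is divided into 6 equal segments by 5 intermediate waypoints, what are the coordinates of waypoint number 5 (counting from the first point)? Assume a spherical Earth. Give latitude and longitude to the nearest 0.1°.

Write both endpoints as unit vectors p₁, p₂ with components (cos φ cos λ, cos φ sin λ, sin φ).
The central angle between the endpoints is δ = arccos(p₁·p₂) ≈ 2.037 rad (116.7°).
Interpolate at f = 5/6 with slerp weights a = sin((1−f)δ)/sin δ ≈ 0.373, b = sin(fδ)/sin δ ≈ 1.111.
p = a·p₁ + b·p₂ ≈ (-0.146, -0.960, -0.239); φ = arcsin(p_z) ≈ -13.84°, λ = atan2(p_y, p_x) ≈ -98.64°.

≈ lat -13.8°, lon -98.6°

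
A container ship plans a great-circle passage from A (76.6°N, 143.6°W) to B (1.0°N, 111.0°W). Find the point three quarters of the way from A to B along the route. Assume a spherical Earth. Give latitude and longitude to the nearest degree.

≈ (20°N, 114°W)

Convert each endpoint to a unit vector on the sphere (x = cos φ cos λ, y = cos φ sin λ, z = sin φ).
The central angle between the endpoints is δ = arccos(p₁·p₂) ≈ 1.357 rad (77.7°).
Interpolate at f = 3/4 with slerp weights a = sin((1−f)δ)/sin δ ≈ 0.341, b = sin(fδ)/sin δ ≈ 0.871.
p = a·p₁ + b·p₂ ≈ (-0.376, -0.860, 0.346); φ = arcsin(p_z) ≈ 20.27°, λ = atan2(p_y, p_x) ≈ -113.60°.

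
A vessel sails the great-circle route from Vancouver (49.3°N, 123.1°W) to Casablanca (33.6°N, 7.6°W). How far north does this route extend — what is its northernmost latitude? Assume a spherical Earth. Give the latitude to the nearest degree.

The great circle lies in the plane with unit normal n̂ = (p₁ × p₂)/|p₁ × p₂|.
Here n̂_z ≈ +0.499; the vertex latitude is φ_max = arccos|n̂_z| ≈ 60.1°.

≈ 60°N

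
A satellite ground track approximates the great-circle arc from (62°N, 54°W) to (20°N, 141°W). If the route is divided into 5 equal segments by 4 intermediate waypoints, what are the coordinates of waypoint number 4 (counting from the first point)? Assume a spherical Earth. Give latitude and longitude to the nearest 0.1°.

From cos δ = sin φ₁ sin φ₂ + cos φ₁ cos φ₂ cos Δλ, the central angle is δ ≈ 1.240 rad (71.0°).
Interpolate at f = 4/5 with slerp weights a = sin((1−f)δ)/sin δ ≈ 0.260, b = sin(fδ)/sin δ ≈ 0.885.
p = a·p₁ + b·p₂ ≈ (-0.575, -0.622, 0.532); φ = arcsin(p_z) ≈ 32.13°, λ = atan2(p_y, p_x) ≈ -132.74°.

≈ (32.1°N, 132.7°W)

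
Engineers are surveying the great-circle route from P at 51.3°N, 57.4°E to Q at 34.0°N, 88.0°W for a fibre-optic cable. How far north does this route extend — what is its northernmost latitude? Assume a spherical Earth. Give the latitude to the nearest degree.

The great circle lies in the plane with unit normal n̂ = (p₁ × p₂)/|p₁ × p₂|.
Here n̂_z ≈ -0.294; the vertex latitude is φ_max = arccos|n̂_z| ≈ 72.9°.

≈ 73°N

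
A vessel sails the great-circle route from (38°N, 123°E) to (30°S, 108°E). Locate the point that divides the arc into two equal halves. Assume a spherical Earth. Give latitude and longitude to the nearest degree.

≈ (4°N, 115°E)

The haversine formula gives a central angle δ ≈ 1.212 rad (69.4°) between the endpoints.
Interpolate at f = 1/2 with slerp weights a = sin((1−f)δ)/sin δ ≈ 0.608, b = sin(fδ)/sin δ ≈ 0.608.
p = a·p₁ + b·p₂ ≈ (-0.424, 0.903, 0.070); φ = arcsin(p_z) ≈ 4.03°, λ = atan2(p_y, p_x) ≈ 115.14°.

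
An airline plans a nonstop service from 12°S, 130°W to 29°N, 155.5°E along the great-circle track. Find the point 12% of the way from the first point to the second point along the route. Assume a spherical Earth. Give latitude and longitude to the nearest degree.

≈ 7°S, 138°W

Write both endpoints as unit vectors p₁, p₂ with components (cos φ cos λ, cos φ sin λ, sin φ).
The central angle between the endpoints is δ = arccos(p₁·p₂) ≈ 1.443 rad (82.7°).
Interpolate at f = 0.12 with slerp weights a = sin((1−f)δ)/sin δ ≈ 0.963, b = sin(fδ)/sin δ ≈ 0.174.
p = a·p₁ + b·p₂ ≈ (-0.744, -0.658, -0.116); φ = arcsin(p_z) ≈ -6.66°, λ = atan2(p_y, p_x) ≈ -138.47°.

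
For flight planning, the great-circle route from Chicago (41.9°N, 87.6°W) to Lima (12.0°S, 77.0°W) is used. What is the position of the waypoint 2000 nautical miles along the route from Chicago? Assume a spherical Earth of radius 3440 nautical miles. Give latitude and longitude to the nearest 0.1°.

Convert each endpoint to a unit vector on the sphere (x = cos φ cos λ, y = cos φ sin λ, z = sin φ).
The central angle between the endpoints is δ = arccos(p₁·p₂) ≈ 0.956 rad (54.8°). The total great-circle distance is δ·R ≈ 0.956 × 3440 ≈ 3289 nmi, so the target fraction is f = 2000/3289 ≈ 0.608.
Interpolate at f ≈ 0.608 with slerp weights a = sin((1−f)δ)/sin δ ≈ 0.448, b = sin(fδ)/sin δ ≈ 0.672.
p = a·p₁ + b·p₂ ≈ (0.162, -0.974, 0.159); φ = arcsin(p_z) ≈ 9.17°, λ = atan2(p_y, p_x) ≈ -80.56°.

≈ 9.2°N, 80.6°W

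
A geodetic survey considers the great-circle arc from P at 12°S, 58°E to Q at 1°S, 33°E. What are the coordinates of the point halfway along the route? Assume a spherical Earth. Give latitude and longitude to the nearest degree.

Write both endpoints as unit vectors p₁, p₂ with components (cos φ cos λ, cos φ sin λ, sin φ).
The central angle between the endpoints is δ = arccos(p₁·p₂) ≈ 0.473 rad (27.1°).
Interpolate at f = 1/2 with slerp weights a = sin((1−f)δ)/sin δ ≈ 0.514, b = sin(fδ)/sin δ ≈ 0.514.
p = a·p₁ + b·p₂ ≈ (0.698, 0.707, -0.116); φ = arcsin(p_z) ≈ -6.66°, λ = atan2(p_y, p_x) ≈ 45.36°.

≈ 7°S, 45°E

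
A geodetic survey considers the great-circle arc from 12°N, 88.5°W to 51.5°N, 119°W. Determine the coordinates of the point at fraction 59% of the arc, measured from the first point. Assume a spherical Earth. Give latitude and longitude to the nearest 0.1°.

≈ 36.2°N, 102.9°W

The haversine formula gives a central angle δ ≈ 0.813 rad (46.6°) between the endpoints.
Interpolate at f = 0.59 with slerp weights a = sin((1−f)δ)/sin δ ≈ 0.450, b = sin(fδ)/sin δ ≈ 0.635.
p = a·p₁ + b·p₂ ≈ (-0.180, -0.786, 0.591); φ = arcsin(p_z) ≈ 36.22°, λ = atan2(p_y, p_x) ≈ -102.91°.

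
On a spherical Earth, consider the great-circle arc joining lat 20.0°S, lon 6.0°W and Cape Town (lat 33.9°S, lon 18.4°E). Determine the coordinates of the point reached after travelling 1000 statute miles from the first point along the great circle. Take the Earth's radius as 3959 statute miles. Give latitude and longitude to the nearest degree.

Write both endpoints as unit vectors p₁, p₂ with components (cos φ cos λ, cos φ sin λ, sin φ).
The central angle between the endpoints is δ = arccos(p₁·p₂) ≈ 0.449 rad (25.7°). The total great-circle distance is δ·R ≈ 0.449 × 3959 ≈ 1776 mi, so the target fraction is f = 1000/1776 ≈ 0.563.
Interpolate at f ≈ 0.563 with slerp weights a = sin((1−f)δ)/sin δ ≈ 0.449, b = sin(fδ)/sin δ ≈ 0.576.
p = a·p₁ + b·p₂ ≈ (0.873, 0.107, -0.475); φ = arcsin(p_z) ≈ -28.36°, λ = atan2(p_y, p_x) ≈ 6.97°.

≈ lat 28°S, lon 7°E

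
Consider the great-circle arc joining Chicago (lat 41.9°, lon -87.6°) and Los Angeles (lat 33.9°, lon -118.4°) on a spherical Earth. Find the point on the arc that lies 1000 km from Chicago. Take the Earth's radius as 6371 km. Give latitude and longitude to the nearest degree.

Convert each endpoint to a unit vector on the sphere (x = cos φ cos λ, y = cos φ sin λ, z = sin φ).
The central angle between the endpoints is δ = arccos(p₁·p₂) ≈ 0.444 rad (25.4°). The total great-circle distance is δ·R ≈ 0.444 × 6371 ≈ 2827 km, so the target fraction is f = 1000/2827 ≈ 0.354.
Interpolate at f ≈ 0.354 with slerp weights a = sin((1−f)δ)/sin δ ≈ 0.659, b = sin(fδ)/sin δ ≈ 0.364.
p = a·p₁ + b·p₂ ≈ (-0.123, -0.756, 0.643); φ = arcsin(p_z) ≈ 40.02°, λ = atan2(p_y, p_x) ≈ -99.26°.

≈ lat 40°, lon -99°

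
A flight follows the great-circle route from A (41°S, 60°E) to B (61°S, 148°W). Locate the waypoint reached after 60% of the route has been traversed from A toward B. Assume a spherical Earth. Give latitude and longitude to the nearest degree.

≈ (79°S, 125°E)

Write both endpoints as unit vectors p₁, p₂ with components (cos φ cos λ, cos φ sin λ, sin φ).
The central angle between the endpoints is δ = arccos(p₁·p₂) ≈ 1.317 rad (75.5°).
Interpolate at f = 0.60 with slerp weights a = sin((1−f)δ)/sin δ ≈ 0.519, b = sin(fδ)/sin δ ≈ 0.734.
p = a·p₁ + b·p₂ ≈ (-0.106, 0.151, -0.983); φ = arcsin(p_z) ≈ -79.38°, λ = atan2(p_y, p_x) ≈ 125.02°.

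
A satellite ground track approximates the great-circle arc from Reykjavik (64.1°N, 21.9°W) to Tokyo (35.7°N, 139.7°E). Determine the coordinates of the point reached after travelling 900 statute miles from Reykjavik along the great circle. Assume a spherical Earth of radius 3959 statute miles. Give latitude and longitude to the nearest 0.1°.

Convert each endpoint to a unit vector on the sphere (x = cos φ cos λ, y = cos φ sin λ, z = sin φ).
The central angle between the endpoints is δ = arccos(p₁·p₂) ≈ 1.381 rad (79.1°). The total great-circle distance is δ·R ≈ 1.381 × 3959 ≈ 5469 mi, so the target fraction is f = 900/5469 ≈ 0.165.
Interpolate at f ≈ 0.165 with slerp weights a = sin((1−f)δ)/sin δ ≈ 0.931, b = sin(fδ)/sin δ ≈ 0.229.
p = a·p₁ + b·p₂ ≈ (0.235, -0.031, 0.971); φ = arcsin(p_z) ≈ 76.28°, λ = atan2(p_y, p_x) ≈ -7.54°.

≈ 76.3°N, 7.5°W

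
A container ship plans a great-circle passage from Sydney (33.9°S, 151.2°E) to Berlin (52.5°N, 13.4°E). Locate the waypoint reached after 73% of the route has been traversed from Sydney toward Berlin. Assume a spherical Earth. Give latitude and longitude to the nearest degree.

From cos δ = sin φ₁ sin φ₂ + cos φ₁ cos φ₂ cos Δλ, the central angle is δ ≈ 2.527 rad (144.8°).
Interpolate at f = 0.73 with slerp weights a = sin((1−f)δ)/sin δ ≈ 1.093, b = sin(fδ)/sin δ ≈ 1.669.
p = a·p₁ + b·p₂ ≈ (0.193, 0.672, 0.714); φ = arcsin(p_z) ≈ 45.60°, λ = atan2(p_y, p_x) ≈ 73.96°.

≈ 46°N, 74°E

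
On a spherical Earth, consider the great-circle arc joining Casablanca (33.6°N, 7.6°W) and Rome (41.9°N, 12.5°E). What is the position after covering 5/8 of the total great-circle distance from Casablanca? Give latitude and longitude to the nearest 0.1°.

≈ (39.2°N, 4.4°E)

The haversine formula gives a central angle δ ≈ 0.312 rad (17.9°) between the endpoints.
Interpolate at f = 5/8 with slerp weights a = sin((1−f)δ)/sin δ ≈ 0.380, b = sin(fδ)/sin δ ≈ 0.631.
p = a·p₁ + b·p₂ ≈ (0.773, 0.060, 0.632); φ = arcsin(p_z) ≈ 39.20°, λ = atan2(p_y, p_x) ≈ 4.43°.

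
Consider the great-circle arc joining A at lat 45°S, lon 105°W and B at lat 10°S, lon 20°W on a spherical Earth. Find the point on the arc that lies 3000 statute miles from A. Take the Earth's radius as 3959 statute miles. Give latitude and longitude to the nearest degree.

≈ lat 33°S, lon 50°W

The haversine formula gives a central angle δ ≈ 1.386 rad (79.4°) between the endpoints. The total great-circle distance is δ·R ≈ 1.386 × 3959 ≈ 5488 mi, so the target fraction is f = 3000/5488 ≈ 0.547.
Interpolate at f ≈ 0.547 with slerp weights a = sin((1−f)δ)/sin δ ≈ 0.598, b = sin(fδ)/sin δ ≈ 0.699.
p = a·p₁ + b·p₂ ≈ (0.538, -0.644, -0.544); φ = arcsin(p_z) ≈ -32.98°, λ = atan2(p_y, p_x) ≈ -50.15°.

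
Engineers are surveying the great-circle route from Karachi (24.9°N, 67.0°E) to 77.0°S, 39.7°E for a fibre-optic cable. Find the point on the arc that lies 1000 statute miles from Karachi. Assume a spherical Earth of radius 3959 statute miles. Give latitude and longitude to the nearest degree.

≈ 11°N, 65°E

Write both endpoints as unit vectors p₁, p₂ with components (cos φ cos λ, cos φ sin λ, sin φ).
The central angle between the endpoints is δ = arccos(p₁·p₂) ≈ 1.802 rad (103.2°). The total great-circle distance is δ·R ≈ 1.802 × 3959 ≈ 7133 mi, so the target fraction is f = 1000/7133 ≈ 0.140.
Interpolate at f ≈ 0.140 with slerp weights a = sin((1−f)δ)/sin δ ≈ 1.027, b = sin(fδ)/sin δ ≈ 0.257.
p = a·p₁ + b·p₂ ≈ (0.408, 0.894, 0.182); φ = arcsin(p_z) ≈ 10.50°, λ = atan2(p_y, p_x) ≈ 65.46°.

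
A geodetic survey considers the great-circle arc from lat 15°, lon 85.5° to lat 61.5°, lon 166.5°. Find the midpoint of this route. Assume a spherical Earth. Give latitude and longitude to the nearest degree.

Convert each endpoint to a unit vector on the sphere (x = cos φ cos λ, y = cos φ sin λ, z = sin φ).
The central angle between the endpoints is δ = arccos(p₁·p₂) ≈ 1.267 rad (72.6°).
Interpolate at f = 1/2 with slerp weights a = sin((1−f)δ)/sin δ ≈ 0.620, b = sin(fδ)/sin δ ≈ 0.620.
p = a·p₁ + b·p₂ ≈ (-0.241, 0.666, 0.706); φ = arcsin(p_z) ≈ 44.88°, λ = atan2(p_y, p_x) ≈ 109.87°.

≈ lat 45°, lon 110°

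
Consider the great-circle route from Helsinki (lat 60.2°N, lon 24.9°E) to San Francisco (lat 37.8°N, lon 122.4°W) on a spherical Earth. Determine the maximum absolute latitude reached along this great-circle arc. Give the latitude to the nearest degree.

The great circle lies in the plane with unit normal n̂ = (p₁ × p₂)/|p₁ × p₂|.
Here n̂_z ≈ -0.217; the vertex latitude is φ_max = arccos|n̂_z| ≈ 77.5°.
Check via Clairaut: cos φ_max = |cos φ₁| · sin C = cos(60.2°)·sin(25.8°) ≈ 0.217, again giving ≈ 77.5°.

≈ 77°N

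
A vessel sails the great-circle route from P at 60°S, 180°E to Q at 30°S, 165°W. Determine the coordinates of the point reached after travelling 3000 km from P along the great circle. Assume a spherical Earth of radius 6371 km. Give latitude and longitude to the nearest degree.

≈ 35°S, 166°W

Convert each endpoint to a unit vector on the sphere (x = cos φ cos λ, y = cos φ sin λ, z = sin φ).
The central angle between the endpoints is δ = arccos(p₁·p₂) ≈ 0.552 rad (31.6°). The total great-circle distance is δ·R ≈ 0.552 × 6371 ≈ 3519 km, so the target fraction is f = 3000/3519 ≈ 0.852.
Interpolate at f ≈ 0.852 with slerp weights a = sin((1−f)δ)/sin δ ≈ 0.155, b = sin(fδ)/sin δ ≈ 0.865.
p = a·p₁ + b·p₂ ≈ (-0.801, -0.194, -0.567); φ = arcsin(p_z) ≈ -34.52°, λ = atan2(p_y, p_x) ≈ -166.40°.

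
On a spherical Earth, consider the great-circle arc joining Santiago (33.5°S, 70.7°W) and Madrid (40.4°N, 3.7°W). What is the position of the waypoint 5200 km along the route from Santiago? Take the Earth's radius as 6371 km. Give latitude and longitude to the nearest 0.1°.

From cos δ = sin φ₁ sin φ₂ + cos φ₁ cos φ₂ cos Δλ, the central angle is δ ≈ 1.681 rad (96.3°). The total great-circle distance is δ·R ≈ 1.681 × 6371 ≈ 10707 km, so the target fraction is f = 5200/10707 ≈ 0.486.
Interpolate at f ≈ 0.486 with slerp weights a = sin((1−f)δ)/sin δ ≈ 0.765, b = sin(fδ)/sin δ ≈ 0.733.
p = a·p₁ + b·p₂ ≈ (0.768, -0.638, 0.053); φ = arcsin(p_z) ≈ 3.02°, λ = atan2(p_y, p_x) ≈ -39.73°.

≈ (3.0°N, 39.7°W)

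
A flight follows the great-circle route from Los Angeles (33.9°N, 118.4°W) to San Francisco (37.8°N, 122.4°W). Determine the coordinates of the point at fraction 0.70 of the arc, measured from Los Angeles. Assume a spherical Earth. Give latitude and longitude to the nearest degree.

≈ (37°N, 121°W)

From cos δ = sin φ₁ sin φ₂ + cos φ₁ cos φ₂ cos Δλ, the central angle is δ ≈ 0.088 rad (5.1°).
Interpolate at f = 0.70 with slerp weights a = sin((1−f)δ)/sin δ ≈ 0.300, b = sin(fδ)/sin δ ≈ 0.700.
p = a·p₁ + b·p₂ ≈ (-0.415, -0.687, 0.597); φ = arcsin(p_z) ≈ 36.64°, λ = atan2(p_y, p_x) ≈ -121.16°.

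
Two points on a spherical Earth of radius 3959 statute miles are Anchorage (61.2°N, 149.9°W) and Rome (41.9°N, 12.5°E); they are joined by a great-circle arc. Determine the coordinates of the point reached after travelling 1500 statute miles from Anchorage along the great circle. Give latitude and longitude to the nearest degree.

From cos δ = sin φ₁ sin φ₂ + cos φ₁ cos φ₂ cos Δλ, the central angle is δ ≈ 1.325 rad (75.9°). The total great-circle distance is δ·R ≈ 1.325 × 3959 ≈ 5245 mi, so the target fraction is f = 1500/5245 ≈ 0.286.
Interpolate at f ≈ 0.286 with slerp weights a = sin((1−f)δ)/sin δ ≈ 0.836, b = sin(fδ)/sin δ ≈ 0.381.
p = a·p₁ + b·p₂ ≈ (-0.071, -0.141, 0.987); φ = arcsin(p_z) ≈ 80.93°, λ = atan2(p_y, p_x) ≈ -116.93°.

≈ 81°N, 117°W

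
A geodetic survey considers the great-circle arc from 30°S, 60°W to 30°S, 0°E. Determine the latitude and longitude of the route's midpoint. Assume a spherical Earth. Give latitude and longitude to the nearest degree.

≈ 34°S, 30°W

Convert each endpoint to a unit vector on the sphere (x = cos φ cos λ, y = cos φ sin λ, z = sin φ).
The central angle between the endpoints is δ = arccos(p₁·p₂) ≈ 0.896 rad (51.3°).
Interpolate at f = 1/2 with slerp weights a = sin((1−f)δ)/sin δ ≈ 0.555, b = sin(fδ)/sin δ ≈ 0.555.
p = a·p₁ + b·p₂ ≈ (0.721, -0.416, -0.555); φ = arcsin(p_z) ≈ -33.69°, λ = atan2(p_y, p_x) ≈ -30.00°.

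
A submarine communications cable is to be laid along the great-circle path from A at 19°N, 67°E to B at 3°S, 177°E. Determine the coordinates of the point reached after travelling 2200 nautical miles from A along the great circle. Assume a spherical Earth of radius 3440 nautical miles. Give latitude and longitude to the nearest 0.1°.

≈ 17.4°N, 105.6°E

Write both endpoints as unit vectors p₁, p₂ with components (cos φ cos λ, cos φ sin λ, sin φ).
The central angle between the endpoints is δ = arccos(p₁·p₂) ≈ 1.918 rad (109.9°). The total great-circle distance is δ·R ≈ 1.918 × 3440 ≈ 6597 nmi, so the target fraction is f = 2200/6597 ≈ 0.333.
Interpolate at f ≈ 0.333 with slerp weights a = sin((1−f)δ)/sin δ ≈ 1.018, b = sin(fδ)/sin δ ≈ 0.635.
p = a·p₁ + b·p₂ ≈ (-0.257, 0.919, 0.298); φ = arcsin(p_z) ≈ 17.35°, λ = atan2(p_y, p_x) ≈ 105.60°.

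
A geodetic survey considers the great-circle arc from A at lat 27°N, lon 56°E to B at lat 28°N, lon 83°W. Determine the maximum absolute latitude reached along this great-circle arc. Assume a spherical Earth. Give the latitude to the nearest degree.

The great circle lies in the plane with unit normal n̂ = (p₁ × p₂)/|p₁ × p₂|.
Here n̂_z ≈ -0.558; the vertex latitude is φ_max = arccos|n̂_z| ≈ 56.1°.

≈ 56°N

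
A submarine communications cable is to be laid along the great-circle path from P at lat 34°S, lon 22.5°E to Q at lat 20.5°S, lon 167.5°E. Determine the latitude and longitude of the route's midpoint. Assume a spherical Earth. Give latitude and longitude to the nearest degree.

≈ lat 59°S, lon 106°E

Convert each endpoint to a unit vector on the sphere (x = cos φ cos λ, y = cos φ sin λ, z = sin φ).
The central angle between the endpoints is δ = arccos(p₁·p₂) ≈ 2.027 rad (116.1°).
Interpolate at f = 1/2 with slerp weights a = sin((1−f)δ)/sin δ ≈ 0.945, b = sin(fδ)/sin δ ≈ 0.945.
p = a·p₁ + b·p₂ ≈ (-0.140, 0.491, -0.860); φ = arcsin(p_z) ≈ -59.26°, λ = atan2(p_y, p_x) ≈ 105.94°.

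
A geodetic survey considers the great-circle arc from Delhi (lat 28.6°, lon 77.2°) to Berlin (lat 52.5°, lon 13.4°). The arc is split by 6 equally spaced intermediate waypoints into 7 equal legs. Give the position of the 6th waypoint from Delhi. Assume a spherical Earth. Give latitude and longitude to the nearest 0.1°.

From cos δ = sin φ₁ sin φ₂ + cos φ₁ cos φ₂ cos Δλ, the central angle is δ ≈ 0.907 rad (52.0°).
Interpolate at f = 6/7 with slerp weights a = sin((1−f)δ)/sin δ ≈ 0.164, b = sin(fδ)/sin δ ≈ 0.891.
p = a·p₁ + b·p₂ ≈ (0.559, 0.266, 0.785); φ = arcsin(p_z) ≈ 51.73°, λ = atan2(p_y, p_x) ≈ 25.44°.

≈ lat 51.7°, lon 25.4°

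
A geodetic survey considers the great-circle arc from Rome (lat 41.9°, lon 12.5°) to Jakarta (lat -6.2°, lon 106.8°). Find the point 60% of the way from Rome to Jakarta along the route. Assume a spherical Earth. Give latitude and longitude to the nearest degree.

≈ lat 19°, lon 77°

Convert each endpoint to a unit vector on the sphere (x = cos φ cos λ, y = cos φ sin λ, z = sin φ).
The central angle between the endpoints is δ = arccos(p₁·p₂) ≈ 1.699 rad (97.3°).
Interpolate at f = 0.60 with slerp weights a = sin((1−f)δ)/sin δ ≈ 0.634, b = sin(fδ)/sin δ ≈ 0.859.
p = a·p₁ + b·p₂ ≈ (0.214, 0.919, 0.330); φ = arcsin(p_z) ≈ 19.29°, λ = atan2(p_y, p_x) ≈ 76.92°.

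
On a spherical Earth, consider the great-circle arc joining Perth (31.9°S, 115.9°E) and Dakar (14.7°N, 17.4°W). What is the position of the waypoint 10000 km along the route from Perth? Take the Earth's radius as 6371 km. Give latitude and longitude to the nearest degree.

Write both endpoints as unit vectors p₁, p₂ with components (cos φ cos λ, cos φ sin λ, sin φ).
The central angle between the endpoints is δ = arccos(p₁·p₂) ≈ 2.342 rad (134.2°). The total great-circle distance is δ·R ≈ 2.342 × 6371 ≈ 14923 km, so the target fraction is f = 10000/14923 ≈ 0.670.
Interpolate at f ≈ 0.670 with slerp weights a = sin((1−f)δ)/sin δ ≈ 0.974, b = sin(fδ)/sin δ ≈ 1.395.
p = a·p₁ + b·p₂ ≈ (0.927, 0.340, -0.161); φ = arcsin(p_z) ≈ -9.25°, λ = atan2(p_y, p_x) ≈ 20.17°.

≈ 9°S, 20°E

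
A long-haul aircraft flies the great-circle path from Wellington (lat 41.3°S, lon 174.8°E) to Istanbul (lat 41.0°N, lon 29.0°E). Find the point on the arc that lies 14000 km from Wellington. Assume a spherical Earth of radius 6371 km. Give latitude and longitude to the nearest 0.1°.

Convert each endpoint to a unit vector on the sphere (x = cos φ cos λ, y = cos φ sin λ, z = sin φ).
The central angle between the endpoints is δ = arccos(p₁·p₂) ≈ 2.695 rad (154.4°). The total great-circle distance is δ·R ≈ 2.695 × 6371 ≈ 17170 km, so the target fraction is f = 14000/17170 ≈ 0.815.
Interpolate at f ≈ 0.815 with slerp weights a = sin((1−f)δ)/sin δ ≈ 1.105, b = sin(fδ)/sin δ ≈ 1.876.
p = a·p₁ + b·p₂ ≈ (0.411, 0.762, 0.501); φ = arcsin(p_z) ≈ 30.07°, λ = atan2(p_y, p_x) ≈ 61.64°.

≈ lat 30.1°N, lon 61.6°E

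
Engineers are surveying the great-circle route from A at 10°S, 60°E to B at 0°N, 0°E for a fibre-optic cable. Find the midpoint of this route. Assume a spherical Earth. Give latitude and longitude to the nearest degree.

Write both endpoints as unit vectors p₁, p₂ with components (cos φ cos λ, cos φ sin λ, sin φ).
The central angle between the endpoints is δ = arccos(p₁·p₂) ≈ 1.056 rad (60.5°).
Interpolate at f = 1/2 with slerp weights a = sin((1−f)δ)/sin δ ≈ 0.579, b = sin(fδ)/sin δ ≈ 0.579.
p = a·p₁ + b·p₂ ≈ (0.864, 0.494, -0.101); φ = arcsin(p_z) ≈ -5.77°, λ = atan2(p_y, p_x) ≈ 29.75°.

≈ 6°S, 30°E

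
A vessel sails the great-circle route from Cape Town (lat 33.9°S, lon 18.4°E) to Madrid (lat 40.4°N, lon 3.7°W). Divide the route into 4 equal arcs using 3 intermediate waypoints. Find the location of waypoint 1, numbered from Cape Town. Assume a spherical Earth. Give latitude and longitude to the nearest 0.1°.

Write both endpoints as unit vectors p₁, p₂ with components (cos φ cos λ, cos φ sin λ, sin φ).
The central angle between the endpoints is δ = arccos(p₁·p₂) ≈ 1.345 rad (77.0°).
Interpolate at f = 1/4 with slerp weights a = sin((1−f)δ)/sin δ ≈ 0.868, b = sin(fδ)/sin δ ≈ 0.338.
p = a·p₁ + b·p₂ ≈ (0.941, 0.211, -0.265); φ = arcsin(p_z) ≈ -15.36°, λ = atan2(p_y, p_x) ≈ 12.63°.

≈ lat 15.4°S, lon 12.6°E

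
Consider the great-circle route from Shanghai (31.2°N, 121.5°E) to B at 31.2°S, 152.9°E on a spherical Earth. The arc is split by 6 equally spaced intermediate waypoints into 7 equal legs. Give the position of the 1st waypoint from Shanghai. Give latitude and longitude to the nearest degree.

≈ 22°N, 127°E

Convert each endpoint to a unit vector on the sphere (x = cos φ cos λ, y = cos φ sin λ, z = sin φ).
The central angle between the endpoints is δ = arccos(p₁·p₂) ≈ 1.207 rad (69.1°).
Interpolate at f = 1/7 with slerp weights a = sin((1−f)δ)/sin δ ≈ 0.920, b = sin(fδ)/sin δ ≈ 0.184.
p = a·p₁ + b·p₂ ≈ (-0.551, 0.742, 0.381); φ = arcsin(p_z) ≈ 22.42°, λ = atan2(p_y, p_x) ≈ 126.58°.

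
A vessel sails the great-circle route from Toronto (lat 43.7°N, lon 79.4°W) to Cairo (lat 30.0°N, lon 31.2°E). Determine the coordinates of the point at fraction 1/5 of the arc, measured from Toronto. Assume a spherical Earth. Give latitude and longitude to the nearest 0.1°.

≈ lat 51.4°N, lon 57.5°W

Convert each endpoint to a unit vector on the sphere (x = cos φ cos λ, y = cos φ sin λ, z = sin φ).
The central angle between the endpoints is δ = arccos(p₁·p₂) ≈ 1.445 rad (82.8°).
Interpolate at f = 1/5 with slerp weights a = sin((1−f)δ)/sin δ ≈ 0.923, b = sin(fδ)/sin δ ≈ 0.287.
p = a·p₁ + b·p₂ ≈ (0.336, -0.527, 0.781); φ = arcsin(p_z) ≈ 51.36°, λ = atan2(p_y, p_x) ≈ -57.50°.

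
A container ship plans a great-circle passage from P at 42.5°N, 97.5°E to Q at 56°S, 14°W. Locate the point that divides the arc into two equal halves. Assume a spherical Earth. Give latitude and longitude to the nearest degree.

Write both endpoints as unit vectors p₁, p₂ with components (cos φ cos λ, cos φ sin λ, sin φ).
The central angle between the endpoints is δ = arccos(p₁·p₂) ≈ 2.362 rad (135.3°).
Interpolate at f = 1/2 with slerp weights a = sin((1−f)δ)/sin δ ≈ 1.316, b = sin(fδ)/sin δ ≈ 1.316.
p = a·p₁ + b·p₂ ≈ (0.587, 0.784, -0.202); φ = arcsin(p_z) ≈ -11.65°, λ = atan2(p_y, p_x) ≈ 53.16°.

≈ 12°S, 53°E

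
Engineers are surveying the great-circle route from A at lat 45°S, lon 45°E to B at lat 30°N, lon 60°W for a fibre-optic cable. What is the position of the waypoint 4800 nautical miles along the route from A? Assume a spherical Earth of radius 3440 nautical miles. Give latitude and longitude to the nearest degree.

≈ lat 2°N, lon 29°W

The haversine formula gives a central angle δ ≈ 2.108 rad (120.8°) between the endpoints. The total great-circle distance is δ·R ≈ 2.108 × 3440 ≈ 7253 nmi, so the target fraction is f = 4800/7253 ≈ 0.662.
Interpolate at f ≈ 0.662 with slerp weights a = sin((1−f)δ)/sin δ ≈ 0.762, b = sin(fδ)/sin δ ≈ 1.146.
p = a·p₁ + b·p₂ ≈ (0.877, -0.479, 0.035); φ = arcsin(p_z) ≈ 1.99°, λ = atan2(p_y, p_x) ≈ -28.64°.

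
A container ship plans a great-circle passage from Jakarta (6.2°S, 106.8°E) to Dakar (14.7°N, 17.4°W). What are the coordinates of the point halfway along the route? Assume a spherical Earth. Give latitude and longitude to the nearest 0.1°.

≈ (9.0°N, 46.2°E)

From cos δ = sin φ₁ sin φ₂ + cos φ₁ cos φ₂ cos Δλ, the central angle is δ ≈ 2.175 rad (124.6°).
Interpolate at f = 1/2 with slerp weights a = sin((1−f)δ)/sin δ ≈ 1.076, b = sin(fδ)/sin δ ≈ 1.076.
p = a·p₁ + b·p₂ ≈ (0.684, 0.713, 0.157); φ = arcsin(p_z) ≈ 9.02°, λ = atan2(p_y, p_x) ≈ 46.18°.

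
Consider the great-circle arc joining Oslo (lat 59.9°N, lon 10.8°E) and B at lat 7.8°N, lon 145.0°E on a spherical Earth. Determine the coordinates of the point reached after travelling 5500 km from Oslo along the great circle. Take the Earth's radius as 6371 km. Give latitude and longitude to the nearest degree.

≈ lat 55°N, lon 113°E

From cos δ = sin φ₁ sin φ₂ + cos φ₁ cos φ₂ cos Δλ, the central angle is δ ≈ 1.802 rad (103.2°). The total great-circle distance is δ·R ≈ 1.802 × 6371 ≈ 11479 km, so the target fraction is f = 5500/11479 ≈ 0.479.
Interpolate at f ≈ 0.479 with slerp weights a = sin((1−f)δ)/sin δ ≈ 0.829, b = sin(fδ)/sin δ ≈ 0.781.
p = a·p₁ + b·p₂ ≈ (-0.225, 0.522, 0.823); φ = arcsin(p_z) ≈ 55.38°, λ = atan2(p_y, p_x) ≈ 113.37°.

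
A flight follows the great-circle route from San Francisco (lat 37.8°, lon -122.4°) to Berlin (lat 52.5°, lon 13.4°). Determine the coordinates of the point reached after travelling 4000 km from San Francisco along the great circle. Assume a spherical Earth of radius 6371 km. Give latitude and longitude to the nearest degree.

Write both endpoints as unit vectors p₁, p₂ with components (cos φ cos λ, cos φ sin λ, sin φ).
The central angle between the endpoints is δ = arccos(p₁·p₂) ≈ 1.429 rad (81.9°). The total great-circle distance is δ·R ≈ 1.429 × 6371 ≈ 9104 km, so the target fraction is f = 4000/9104 ≈ 0.439.
Interpolate at f ≈ 0.439 with slerp weights a = sin((1−f)δ)/sin δ ≈ 0.725, b = sin(fδ)/sin δ ≈ 0.593.
p = a·p₁ + b·p₂ ≈ (0.044, -0.400, 0.915); φ = arcsin(p_z) ≈ 66.25°, λ = atan2(p_y, p_x) ≈ -83.69°.

≈ lat 66°, lon -84°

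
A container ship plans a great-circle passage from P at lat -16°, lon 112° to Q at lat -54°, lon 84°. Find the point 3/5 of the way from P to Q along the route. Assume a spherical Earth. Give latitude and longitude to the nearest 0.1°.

≈ lat -39.6°, lon 98.8°

Convert each endpoint to a unit vector on the sphere (x = cos φ cos λ, y = cos φ sin λ, z = sin φ).
The central angle between the endpoints is δ = arccos(p₁·p₂) ≈ 0.764 rad (43.8°).
Interpolate at f = 3/5 with slerp weights a = sin((1−f)δ)/sin δ ≈ 0.435, b = sin(fδ)/sin δ ≈ 0.640.
p = a·p₁ + b·p₂ ≈ (-0.117, 0.762, -0.637); φ = arcsin(p_z) ≈ -39.60°, λ = atan2(p_y, p_x) ≈ 98.76°.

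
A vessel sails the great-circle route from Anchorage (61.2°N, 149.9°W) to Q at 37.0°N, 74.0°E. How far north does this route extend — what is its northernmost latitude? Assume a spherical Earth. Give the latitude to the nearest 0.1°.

The great circle lies in the plane with unit normal n̂ = (p₁ × p₂)/|p₁ × p₂|.
Here n̂_z ≈ -0.276; the vertex latitude is φ_max = arccos|n̂_z| ≈ 74.0°.
Check via Clairaut: cos φ_max = |cos φ₁| · sin C = cos(61.2°)·sin(34.9°) ≈ 0.276, again giving ≈ 74.0°.

≈ 74.0°N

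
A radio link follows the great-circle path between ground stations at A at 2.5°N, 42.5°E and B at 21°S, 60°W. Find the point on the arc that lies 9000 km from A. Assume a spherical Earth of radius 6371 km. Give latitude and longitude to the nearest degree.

≈ 20°S, 37°W

Convert each endpoint to a unit vector on the sphere (x = cos φ cos λ, y = cos φ sin λ, z = sin φ).
The central angle between the endpoints is δ = arccos(p₁·p₂) ≈ 1.790 rad (102.6°). The total great-circle distance is δ·R ≈ 1.790 × 6371 ≈ 11404 km, so the target fraction is f = 9000/11404 ≈ 0.789.
Interpolate at f ≈ 0.789 with slerp weights a = sin((1−f)δ)/sin δ ≈ 0.378, b = sin(fδ)/sin δ ≈ 1.012.
p = a·p₁ + b·p₂ ≈ (0.750, -0.563, -0.346); φ = arcsin(p_z) ≈ -20.25°, λ = atan2(p_y, p_x) ≈ -36.89°.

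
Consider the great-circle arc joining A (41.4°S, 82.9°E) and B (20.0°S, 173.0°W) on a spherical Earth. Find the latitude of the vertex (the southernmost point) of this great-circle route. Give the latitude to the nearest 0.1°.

≈ 46.8°S

The great circle lies in the plane with unit normal n̂ = (p₁ × p₂)/|p₁ × p₂|.
Here n̂_z ≈ +0.685; the vertex latitude is φ_max = arccos|n̂_z| ≈ 46.8°.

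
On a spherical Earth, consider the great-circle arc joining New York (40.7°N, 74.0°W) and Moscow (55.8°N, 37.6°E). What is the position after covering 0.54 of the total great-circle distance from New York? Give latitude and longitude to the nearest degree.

≈ 64°N, 25°W

Convert each endpoint to a unit vector on the sphere (x = cos φ cos λ, y = cos φ sin λ, z = sin φ).
The central angle between the endpoints is δ = arccos(p₁·p₂) ≈ 1.178 rad (67.5°).
Interpolate at f = 0.54 with slerp weights a = sin((1−f)δ)/sin δ ≈ 0.558, b = sin(fδ)/sin δ ≈ 0.643.
p = a·p₁ + b·p₂ ≈ (0.403, -0.186, 0.896); φ = arcsin(p_z) ≈ 63.64°, λ = atan2(p_y, p_x) ≈ -24.81°.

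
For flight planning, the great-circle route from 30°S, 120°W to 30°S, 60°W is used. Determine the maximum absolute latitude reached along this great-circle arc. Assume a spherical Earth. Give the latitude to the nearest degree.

The great circle lies in the plane with unit normal n̂ = (p₁ × p₂)/|p₁ × p₂|.
Here n̂_z ≈ +0.832; the vertex latitude is φ_max = arccos|n̂_z| ≈ 33.7°.
Check via Clairaut: cos φ_max = |cos φ₁| · sin C = cos(30.0°)·sin(106.1°) ≈ 0.832, again giving ≈ 33.7°.

≈ 34°S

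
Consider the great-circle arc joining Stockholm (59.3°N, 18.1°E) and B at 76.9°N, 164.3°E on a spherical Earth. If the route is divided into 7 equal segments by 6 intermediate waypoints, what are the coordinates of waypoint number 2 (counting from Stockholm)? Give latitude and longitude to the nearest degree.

Write both endpoints as unit vectors p₁, p₂ with components (cos φ cos λ, cos φ sin λ, sin φ).
The central angle between the endpoints is δ = arccos(p₁·p₂) ≈ 0.736 rad (42.2°).
Interpolate at f = 2/7 with slerp weights a = sin((1−f)δ)/sin δ ≈ 0.747, b = sin(fδ)/sin δ ≈ 0.311.
p = a·p₁ + b·p₂ ≈ (0.295, 0.138, 0.946); φ = arcsin(p_z) ≈ 71.01°, λ = atan2(p_y, p_x) ≈ 25.02°.

≈ 71°N, 25°E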